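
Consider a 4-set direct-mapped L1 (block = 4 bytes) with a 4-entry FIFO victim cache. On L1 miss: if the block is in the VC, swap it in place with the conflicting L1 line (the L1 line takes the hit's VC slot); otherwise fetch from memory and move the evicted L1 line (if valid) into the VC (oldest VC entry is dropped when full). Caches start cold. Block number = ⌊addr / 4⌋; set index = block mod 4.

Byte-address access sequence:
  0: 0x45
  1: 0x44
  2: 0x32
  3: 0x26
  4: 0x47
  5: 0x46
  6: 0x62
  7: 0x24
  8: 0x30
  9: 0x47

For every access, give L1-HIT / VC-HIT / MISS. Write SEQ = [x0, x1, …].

#0 0x45→b17/s1 MISS; vc=[]
#1 0x44→b17/s1 L1-HIT; vc=[]
#2 0x32→b12/s0 MISS; vc=[]
#3 0x26→b9/s1 MISS; vc=[17]
#4 0x47→b17/s1 VC-HIT; vc=[9]
#5 0x46→b17/s1 L1-HIT; vc=[9]
#6 0x62→b24/s0 MISS; vc=[9,12]
#7 0x24→b9/s1 VC-HIT; vc=[17,12]
#8 0x30→b12/s0 VC-HIT; vc=[17,24]
#9 0x47→b17/s1 VC-HIT; vc=[9,24]

SEQ = [MISS, L1-HIT, MISS, MISS, VC-HIT, L1-HIT, MISS, VC-HIT, VC-HIT, VC-HIT]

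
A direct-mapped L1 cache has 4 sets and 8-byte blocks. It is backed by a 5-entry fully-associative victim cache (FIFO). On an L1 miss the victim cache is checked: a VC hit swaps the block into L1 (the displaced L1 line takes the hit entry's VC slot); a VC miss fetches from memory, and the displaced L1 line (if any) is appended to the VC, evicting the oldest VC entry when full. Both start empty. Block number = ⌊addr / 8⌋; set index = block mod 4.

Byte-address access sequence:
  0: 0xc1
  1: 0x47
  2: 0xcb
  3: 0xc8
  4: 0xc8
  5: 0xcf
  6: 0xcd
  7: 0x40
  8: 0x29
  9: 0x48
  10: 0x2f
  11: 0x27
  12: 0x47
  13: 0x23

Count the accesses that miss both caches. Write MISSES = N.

0: 0xc1 (blk 24, set 0) → MISS  vc=[]
1: 0x47 (blk 8, set 0) → MISS  vc=[24]
2: 0xcb (blk 25, set 1) → MISS  vc=[24]
3: 0xc8 (blk 25, set 1) → L1-HIT  vc=[24]
4: 0xc8 (blk 25, set 1) → L1-HIT  vc=[24]
5: 0xcf (blk 25, set 1) → L1-HIT  vc=[24]
6: 0xcd (blk 25, set 1) → L1-HIT  vc=[24]
7: 0x40 (blk 8, set 0) → L1-HIT  vc=[24]
8: 0x29 (blk 5, set 1) → MISS  vc=[24, 25]
9: 0x48 (blk 9, set 1) → MISS  vc=[24, 25, 5]
10: 0x2f (blk 5, set 1) → VC-HIT  vc=[24, 25, 9]
11: 0x27 (blk 4, set 0) → MISS  vc=[24, 25, 9, 8]
12: 0x47 (blk 8, set 0) → VC-HIT  vc=[24, 25, 9, 4]
13: 0x23 (blk 4, set 0) → VC-HIT  vc=[24, 25, 9, 8]

MISSES = 6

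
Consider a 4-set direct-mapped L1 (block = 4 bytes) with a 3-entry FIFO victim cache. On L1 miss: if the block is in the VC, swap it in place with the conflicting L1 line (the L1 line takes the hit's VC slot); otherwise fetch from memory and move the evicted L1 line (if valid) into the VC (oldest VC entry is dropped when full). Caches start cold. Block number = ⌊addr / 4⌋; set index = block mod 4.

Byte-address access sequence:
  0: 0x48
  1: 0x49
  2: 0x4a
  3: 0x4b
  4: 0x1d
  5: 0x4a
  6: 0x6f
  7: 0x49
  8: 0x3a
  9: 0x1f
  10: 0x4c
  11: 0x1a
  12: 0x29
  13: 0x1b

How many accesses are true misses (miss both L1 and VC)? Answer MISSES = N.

0: 0x48 (blk 18, set 2) → MISS  vc=[]
1: 0x49 (blk 18, set 2) → L1-HIT  vc=[]
2: 0x4a (blk 18, set 2) → L1-HIT  vc=[]
3: 0x4b (blk 18, set 2) → L1-HIT  vc=[]
4: 0x1d (blk 7, set 3) → MISS  vc=[]
5: 0x4a (blk 18, set 2) → L1-HIT  vc=[]
6: 0x6f (blk 27, set 3) → MISS  vc=[7]
7: 0x49 (blk 18, set 2) → L1-HIT  vc=[7]
8: 0x3a (blk 14, set 2) → MISS  vc=[7, 18]
9: 0x1f (blk 7, set 3) → VC-HIT  vc=[27, 18]
10: 0x4c (blk 19, set 3) → MISS  vc=[27, 18, 7]
11: 0x1a (blk 6, set 2) → MISS  vc=[18, 7, 14]
12: 0x29 (blk 10, set 2) → MISS  vc=[7, 14, 6]
13: 0x1b (blk 6, set 2) → VC-HIT  vc=[7, 14, 10]

MISSES = 7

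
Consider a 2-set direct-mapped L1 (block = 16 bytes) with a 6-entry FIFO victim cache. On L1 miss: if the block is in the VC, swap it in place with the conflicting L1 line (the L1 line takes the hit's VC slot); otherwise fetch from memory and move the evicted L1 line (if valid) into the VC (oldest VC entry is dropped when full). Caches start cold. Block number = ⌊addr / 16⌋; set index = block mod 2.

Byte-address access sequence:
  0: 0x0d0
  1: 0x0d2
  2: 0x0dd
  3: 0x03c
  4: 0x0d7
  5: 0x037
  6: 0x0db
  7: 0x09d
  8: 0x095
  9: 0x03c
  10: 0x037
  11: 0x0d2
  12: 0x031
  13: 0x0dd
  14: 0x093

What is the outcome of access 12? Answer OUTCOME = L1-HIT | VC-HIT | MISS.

OUTCOME = VC-HIT

  [0] addr=0xd0 blk=13 s=1: MISS | VC []
  [1] addr=0xd2 blk=13 s=1: L1-HIT | VC []
  [2] addr=0xdd blk=13 s=1: L1-HIT | VC []
  [3] addr=0x3c blk=3 s=1: MISS | VC [13]
  [4] addr=0xd7 blk=13 s=1: VC-HIT | VC [3]
  [5] addr=0x37 blk=3 s=1: VC-HIT | VC [13]
  [6] addr=0xdb blk=13 s=1: VC-HIT | VC [3]
  [7] addr=0x9d blk=9 s=1: MISS | VC [3, 13]
  [8] addr=0x95 blk=9 s=1: L1-HIT | VC [3, 13]
  [9] addr=0x3c blk=3 s=1: VC-HIT | VC [9, 13]
  [10] addr=0x37 blk=3 s=1: L1-HIT | VC [9, 13]
  [11] addr=0xd2 blk=13 s=1: VC-HIT | VC [9, 3]
  [12] addr=0x31 blk=3 s=1: VC-HIT | VC [9, 13]
  [13] addr=0xdd blk=13 s=1: VC-HIT | VC [9, 3]
  [14] addr=0x93 blk=9 s=1: VC-HIT | VC [13, 3]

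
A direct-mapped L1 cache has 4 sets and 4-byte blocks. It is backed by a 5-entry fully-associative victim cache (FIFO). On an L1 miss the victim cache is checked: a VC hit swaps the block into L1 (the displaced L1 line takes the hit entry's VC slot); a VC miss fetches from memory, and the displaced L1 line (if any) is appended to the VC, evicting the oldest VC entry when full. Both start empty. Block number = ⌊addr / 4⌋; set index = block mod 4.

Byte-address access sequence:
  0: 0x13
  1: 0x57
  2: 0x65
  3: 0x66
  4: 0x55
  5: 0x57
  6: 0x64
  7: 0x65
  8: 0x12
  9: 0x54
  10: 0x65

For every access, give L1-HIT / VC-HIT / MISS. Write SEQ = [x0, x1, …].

SEQ = [MISS, MISS, MISS, L1-HIT, VC-HIT, L1-HIT, VC-HIT, L1-HIT, L1-HIT, VC-HIT, VC-HIT]

  [0] addr=0x13 blk=4 s=0: MISS | VC []
  [1] addr=0x57 blk=21 s=1: MISS | VC []
  [2] addr=0x65 blk=25 s=1: MISS | VC [21]
  [3] addr=0x66 blk=25 s=1: L1-HIT | VC [21]
  [4] addr=0x55 blk=21 s=1: VC-HIT | VC [25]
  [5] addr=0x57 blk=21 s=1: L1-HIT | VC [25]
  [6] addr=0x64 blk=25 s=1: VC-HIT | VC [21]
  [7] addr=0x65 blk=25 s=1: L1-HIT | VC [21]
  [8] addr=0x12 blk=4 s=0: L1-HIT | VC [21]
  [9] addr=0x54 blk=21 s=1: VC-HIT | VC [25]
  [10] addr=0x65 blk=25 s=1: VC-HIT | VC [21]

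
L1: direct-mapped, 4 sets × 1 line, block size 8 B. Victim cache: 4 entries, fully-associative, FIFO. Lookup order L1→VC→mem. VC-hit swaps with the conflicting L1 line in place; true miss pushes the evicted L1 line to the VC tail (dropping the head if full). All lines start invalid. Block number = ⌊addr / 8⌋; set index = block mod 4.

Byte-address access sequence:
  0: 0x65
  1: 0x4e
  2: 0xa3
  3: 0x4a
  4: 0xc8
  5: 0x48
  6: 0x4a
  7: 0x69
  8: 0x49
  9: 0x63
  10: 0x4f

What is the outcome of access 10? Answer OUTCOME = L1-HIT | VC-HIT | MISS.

#0 0x65→b12/s0 MISS; vc=[]
#1 0x4e→b9/s1 MISS; vc=[]
#2 0xa3→b20/s0 MISS; vc=[12]
#3 0x4a→b9/s1 L1-HIT; vc=[12]
#4 0xc8→b25/s1 MISS; vc=[12,9]
#5 0x48→b9/s1 VC-HIT; vc=[12,25]
#6 0x4a→b9/s1 L1-HIT; vc=[12,25]
#7 0x69→b13/s1 MISS; vc=[12,25,9]
#8 0x49→b9/s1 VC-HIT; vc=[12,25,13]
#9 0x63→b12/s0 VC-HIT; vc=[20,25,13]
#10 0x4f→b9/s1 L1-HIT; vc=[20,25,13]

OUTCOME = L1-HIT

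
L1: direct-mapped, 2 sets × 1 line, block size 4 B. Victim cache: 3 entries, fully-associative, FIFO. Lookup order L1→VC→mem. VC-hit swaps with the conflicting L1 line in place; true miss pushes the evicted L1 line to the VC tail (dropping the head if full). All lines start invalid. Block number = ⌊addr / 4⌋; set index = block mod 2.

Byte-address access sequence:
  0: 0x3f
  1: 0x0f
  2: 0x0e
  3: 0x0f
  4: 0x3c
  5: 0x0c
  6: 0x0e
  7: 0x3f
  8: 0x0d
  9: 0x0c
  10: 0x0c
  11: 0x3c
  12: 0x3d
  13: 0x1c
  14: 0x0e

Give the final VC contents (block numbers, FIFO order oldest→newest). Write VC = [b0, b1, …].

VC = [7, 15]

0: 0x3f (blk 15, set 1) → MISS  vc=[]
1: 0xf (blk 3, set 1) → MISS  vc=[15]
2: 0xe (blk 3, set 1) → L1-HIT  vc=[15]
3: 0xf (blk 3, set 1) → L1-HIT  vc=[15]
4: 0x3c (blk 15, set 1) → VC-HIT  vc=[3]
5: 0xc (blk 3, set 1) → VC-HIT  vc=[15]
6: 0xe (blk 3, set 1) → L1-HIT  vc=[15]
7: 0x3f (blk 15, set 1) → VC-HIT  vc=[3]
8: 0xd (blk 3, set 1) → VC-HIT  vc=[15]
9: 0xc (blk 3, set 1) → L1-HIT  vc=[15]
10: 0xc (blk 3, set 1) → L1-HIT  vc=[15]
11: 0x3c (blk 15, set 1) → VC-HIT  vc=[3]
12: 0x3d (blk 15, set 1) → L1-HIT  vc=[3]
13: 0x1c (blk 7, set 1) → MISS  vc=[3, 15]
14: 0xe (blk 3, set 1) → VC-HIT  vc=[7, 15]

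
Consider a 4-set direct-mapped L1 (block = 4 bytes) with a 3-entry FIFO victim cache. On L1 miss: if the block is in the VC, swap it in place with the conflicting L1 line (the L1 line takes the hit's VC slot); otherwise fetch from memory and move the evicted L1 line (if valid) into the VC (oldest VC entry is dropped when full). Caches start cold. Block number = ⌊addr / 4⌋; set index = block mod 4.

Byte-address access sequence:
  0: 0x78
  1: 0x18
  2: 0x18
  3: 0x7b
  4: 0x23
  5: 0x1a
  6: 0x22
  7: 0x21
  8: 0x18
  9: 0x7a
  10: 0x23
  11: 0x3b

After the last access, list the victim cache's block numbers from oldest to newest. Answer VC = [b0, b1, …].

VC = [6, 30]

#0 0x78→b30/s2 MISS; vc=[]
#1 0x18→b6/s2 MISS; vc=[30]
#2 0x18→b6/s2 L1-HIT; vc=[30]
#3 0x7b→b30/s2 VC-HIT; vc=[6]
#4 0x23→b8/s0 MISS; vc=[6]
#5 0x1a→b6/s2 VC-HIT; vc=[30]
#6 0x22→b8/s0 L1-HIT; vc=[30]
#7 0x21→b8/s0 L1-HIT; vc=[30]
#8 0x18→b6/s2 L1-HIT; vc=[30]
#9 0x7a→b30/s2 VC-HIT; vc=[6]
#10 0x23→b8/s0 L1-HIT; vc=[6]
#11 0x3b→b14/s2 MISS; vc=[6,30]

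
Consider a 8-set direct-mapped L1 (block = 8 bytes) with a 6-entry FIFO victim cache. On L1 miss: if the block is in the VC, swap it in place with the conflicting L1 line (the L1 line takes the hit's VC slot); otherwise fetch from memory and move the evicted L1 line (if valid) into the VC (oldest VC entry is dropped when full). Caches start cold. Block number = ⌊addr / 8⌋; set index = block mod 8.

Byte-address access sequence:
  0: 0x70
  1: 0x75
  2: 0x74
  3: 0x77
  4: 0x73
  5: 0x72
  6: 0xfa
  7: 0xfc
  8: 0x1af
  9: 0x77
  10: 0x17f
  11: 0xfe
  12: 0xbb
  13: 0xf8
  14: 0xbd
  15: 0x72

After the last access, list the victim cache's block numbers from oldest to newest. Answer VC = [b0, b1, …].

VC = [47, 31]

#0 0x70→b14/s6 MISS; vc=[]
#1 0x75→b14/s6 L1-HIT; vc=[]
#2 0x74→b14/s6 L1-HIT; vc=[]
#3 0x77→b14/s6 L1-HIT; vc=[]
#4 0x73→b14/s6 L1-HIT; vc=[]
#5 0x72→b14/s6 L1-HIT; vc=[]
#6 0xfa→b31/s7 MISS; vc=[]
#7 0xfc→b31/s7 L1-HIT; vc=[]
#8 0x1af→b53/s5 MISS; vc=[]
#9 0x77→b14/s6 L1-HIT; vc=[]
#10 0x17f→b47/s7 MISS; vc=[31]
#11 0xfe→b31/s7 VC-HIT; vc=[47]
#12 0xbb→b23/s7 MISS; vc=[47,31]
#13 0xf8→b31/s7 VC-HIT; vc=[47,23]
#14 0xbd→b23/s7 VC-HIT; vc=[47,31]
#15 0x72→b14/s6 L1-HIT; vc=[47,31]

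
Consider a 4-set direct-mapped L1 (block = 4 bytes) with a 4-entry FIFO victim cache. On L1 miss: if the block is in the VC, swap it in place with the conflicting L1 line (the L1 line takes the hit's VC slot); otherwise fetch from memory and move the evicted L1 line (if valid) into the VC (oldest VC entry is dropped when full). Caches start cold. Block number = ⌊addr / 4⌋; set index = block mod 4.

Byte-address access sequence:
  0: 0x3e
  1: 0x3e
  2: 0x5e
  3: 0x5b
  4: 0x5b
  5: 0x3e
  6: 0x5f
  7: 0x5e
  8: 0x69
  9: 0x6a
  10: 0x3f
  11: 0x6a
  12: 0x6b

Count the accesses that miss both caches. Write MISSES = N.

0: 0x3e (blk 15, set 3) → MISS  vc=[]
1: 0x3e (blk 15, set 3) → L1-HIT  vc=[]
2: 0x5e (blk 23, set 3) → MISS  vc=[15]
3: 0x5b (blk 22, set 2) → MISS  vc=[15]
4: 0x5b (blk 22, set 2) → L1-HIT  vc=[15]
5: 0x3e (blk 15, set 3) → VC-HIT  vc=[23]
6: 0x5f (blk 23, set 3) → VC-HIT  vc=[15]
7: 0x5e (blk 23, set 3) → L1-HIT  vc=[15]
8: 0x69 (blk 26, set 2) → MISS  vc=[15, 22]
9: 0x6a (blk 26, set 2) → L1-HIT  vc=[15, 22]
10: 0x3f (blk 15, set 3) → VC-HIT  vc=[23, 22]
11: 0x6a (blk 26, set 2) → L1-HIT  vc=[23, 22]
12: 0x6b (blk 26, set 2) → L1-HIT  vc=[23, 22]

MISSES = 4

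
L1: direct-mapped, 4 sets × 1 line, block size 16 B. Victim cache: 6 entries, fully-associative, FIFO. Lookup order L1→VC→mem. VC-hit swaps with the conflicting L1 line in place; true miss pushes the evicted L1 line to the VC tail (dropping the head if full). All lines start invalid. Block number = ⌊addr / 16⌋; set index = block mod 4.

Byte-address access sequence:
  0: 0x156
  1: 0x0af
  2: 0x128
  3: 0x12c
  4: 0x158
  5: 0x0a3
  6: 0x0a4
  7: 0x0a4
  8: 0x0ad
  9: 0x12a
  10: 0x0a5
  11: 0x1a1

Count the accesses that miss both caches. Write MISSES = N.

#0 0x156→b21/s1 MISS; vc=[]
#1 0xaf→b10/s2 MISS; vc=[]
#2 0x128→b18/s2 MISS; vc=[10]
#3 0x12c→b18/s2 L1-HIT; vc=[10]
#4 0x158→b21/s1 L1-HIT; vc=[10]
#5 0xa3→b10/s2 VC-HIT; vc=[18]
#6 0xa4→b10/s2 L1-HIT; vc=[18]
#7 0xa4→b10/s2 L1-HIT; vc=[18]
#8 0xad→b10/s2 L1-HIT; vc=[18]
#9 0x12a→b18/s2 VC-HIT; vc=[10]
#10 0xa5→b10/s2 VC-HIT; vc=[18]
#11 0x1a1→b26/s2 MISS; vc=[18,10]

MISSES = 4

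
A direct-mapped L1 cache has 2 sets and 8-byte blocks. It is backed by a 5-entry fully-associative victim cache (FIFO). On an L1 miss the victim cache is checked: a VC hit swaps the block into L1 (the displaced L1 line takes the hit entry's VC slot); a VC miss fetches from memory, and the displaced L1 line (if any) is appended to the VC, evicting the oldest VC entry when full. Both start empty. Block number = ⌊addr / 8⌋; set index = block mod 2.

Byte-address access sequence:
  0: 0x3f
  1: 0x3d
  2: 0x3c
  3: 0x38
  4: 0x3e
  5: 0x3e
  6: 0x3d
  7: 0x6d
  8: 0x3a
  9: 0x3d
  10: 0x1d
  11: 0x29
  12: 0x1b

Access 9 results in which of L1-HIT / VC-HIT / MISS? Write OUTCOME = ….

OUTCOME = L1-HIT

0: 0x3f (blk 7, set 1) → MISS  vc=[]
1: 0x3d (blk 7, set 1) → L1-HIT  vc=[]
2: 0x3c (blk 7, set 1) → L1-HIT  vc=[]
3: 0x38 (blk 7, set 1) → L1-HIT  vc=[]
4: 0x3e (blk 7, set 1) → L1-HIT  vc=[]
5: 0x3e (blk 7, set 1) → L1-HIT  vc=[]
6: 0x3d (blk 7, set 1) → L1-HIT  vc=[]
7: 0x6d (blk 13, set 1) → MISS  vc=[7]
8: 0x3a (blk 7, set 1) → VC-HIT  vc=[13]
9: 0x3d (blk 7, set 1) → L1-HIT  vc=[13]
10: 0x1d (blk 3, set 1) → MISS  vc=[13, 7]
11: 0x29 (blk 5, set 1) → MISS  vc=[13, 7, 3]
12: 0x1b (blk 3, set 1) → VC-HIT  vc=[13, 7, 5]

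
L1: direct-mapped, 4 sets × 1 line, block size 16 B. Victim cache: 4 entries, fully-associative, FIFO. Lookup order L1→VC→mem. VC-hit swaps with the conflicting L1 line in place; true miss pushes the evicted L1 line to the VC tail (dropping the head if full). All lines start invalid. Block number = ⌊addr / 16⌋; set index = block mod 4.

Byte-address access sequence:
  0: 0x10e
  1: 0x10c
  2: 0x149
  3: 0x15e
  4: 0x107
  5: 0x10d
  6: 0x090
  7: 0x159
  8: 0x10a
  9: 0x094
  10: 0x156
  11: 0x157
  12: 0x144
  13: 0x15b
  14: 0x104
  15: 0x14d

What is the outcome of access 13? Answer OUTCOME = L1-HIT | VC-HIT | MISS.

OUTCOME = L1-HIT

#0 0x10e→b16/s0 MISS; vc=[]
#1 0x10c→b16/s0 L1-HIT; vc=[]
#2 0x149→b20/s0 MISS; vc=[16]
#3 0x15e→b21/s1 MISS; vc=[16]
#4 0x107→b16/s0 VC-HIT; vc=[20]
#5 0x10d→b16/s0 L1-HIT; vc=[20]
#6 0x90→b9/s1 MISS; vc=[20,21]
#7 0x159→b21/s1 VC-HIT; vc=[20,9]
#8 0x10a→b16/s0 L1-HIT; vc=[20,9]
#9 0x94→b9/s1 VC-HIT; vc=[20,21]
#10 0x156→b21/s1 VC-HIT; vc=[20,9]
#11 0x157→b21/s1 L1-HIT; vc=[20,9]
#12 0x144→b20/s0 VC-HIT; vc=[16,9]
#13 0x15b→b21/s1 L1-HIT; vc=[16,9]
#14 0x104→b16/s0 VC-HIT; vc=[20,9]
#15 0x14d→b20/s0 VC-HIT; vc=[16,9]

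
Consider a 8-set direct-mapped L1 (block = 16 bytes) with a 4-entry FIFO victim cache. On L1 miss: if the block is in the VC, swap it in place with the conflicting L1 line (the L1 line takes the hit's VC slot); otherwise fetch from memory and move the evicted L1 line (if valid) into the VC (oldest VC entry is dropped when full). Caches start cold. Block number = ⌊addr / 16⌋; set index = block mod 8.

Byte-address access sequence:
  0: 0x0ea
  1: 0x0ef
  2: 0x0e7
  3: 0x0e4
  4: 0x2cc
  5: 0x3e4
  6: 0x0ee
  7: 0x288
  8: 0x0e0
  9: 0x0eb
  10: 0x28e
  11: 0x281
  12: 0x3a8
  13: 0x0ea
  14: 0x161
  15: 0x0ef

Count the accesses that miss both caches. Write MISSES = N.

MISSES = 6

#0 0xea→b14/s6 MISS; vc=[]
#1 0xef→b14/s6 L1-HIT; vc=[]
#2 0xe7→b14/s6 L1-HIT; vc=[]
#3 0xe4→b14/s6 L1-HIT; vc=[]
#4 0x2cc→b44/s4 MISS; vc=[]
#5 0x3e4→b62/s6 MISS; vc=[14]
#6 0xee→b14/s6 VC-HIT; vc=[62]
#7 0x288→b40/s0 MISS; vc=[62]
#8 0xe0→b14/s6 L1-HIT; vc=[62]
#9 0xeb→b14/s6 L1-HIT; vc=[62]
#10 0x28e→b40/s0 L1-HIT; vc=[62]
#11 0x281→b40/s0 L1-HIT; vc=[62]
#12 0x3a8→b58/s2 MISS; vc=[62]
#13 0xea→b14/s6 L1-HIT; vc=[62]
#14 0x161→b22/s6 MISS; vc=[62,14]
#15 0xef→b14/s6 VC-HIT; vc=[62,22]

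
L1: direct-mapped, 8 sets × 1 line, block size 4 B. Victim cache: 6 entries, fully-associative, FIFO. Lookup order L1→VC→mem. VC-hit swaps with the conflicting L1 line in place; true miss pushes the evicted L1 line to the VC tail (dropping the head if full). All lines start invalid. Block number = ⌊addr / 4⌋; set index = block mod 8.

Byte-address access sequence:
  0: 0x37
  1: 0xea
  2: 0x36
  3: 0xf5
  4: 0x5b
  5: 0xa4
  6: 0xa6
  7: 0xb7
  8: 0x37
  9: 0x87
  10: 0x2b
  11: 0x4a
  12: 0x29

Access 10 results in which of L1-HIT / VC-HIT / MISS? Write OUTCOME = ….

0: 0x37 (blk 13, set 5) → MISS  vc=[]
1: 0xea (blk 58, set 2) → MISS  vc=[]
2: 0x36 (blk 13, set 5) → L1-HIT  vc=[]
3: 0xf5 (blk 61, set 5) → MISS  vc=[13]
4: 0x5b (blk 22, set 6) → MISS  vc=[13]
5: 0xa4 (blk 41, set 1) → MISS  vc=[13]
6: 0xa6 (blk 41, set 1) → L1-HIT  vc=[13]
7: 0xb7 (blk 45, set 5) → MISS  vc=[13, 61]
8: 0x37 (blk 13, set 5) → VC-HIT  vc=[45, 61]
9: 0x87 (blk 33, set 1) → MISS  vc=[45, 61, 41]
10: 0x2b (blk 10, set 2) → MISS  vc=[45, 61, 41, 58]
11: 0x4a (blk 18, set 2) → MISS  vc=[45, 61, 41, 58, 10]
12: 0x29 (blk 10, set 2) → VC-HIT  vc=[45, 61, 41, 58, 18]

OUTCOME = MISS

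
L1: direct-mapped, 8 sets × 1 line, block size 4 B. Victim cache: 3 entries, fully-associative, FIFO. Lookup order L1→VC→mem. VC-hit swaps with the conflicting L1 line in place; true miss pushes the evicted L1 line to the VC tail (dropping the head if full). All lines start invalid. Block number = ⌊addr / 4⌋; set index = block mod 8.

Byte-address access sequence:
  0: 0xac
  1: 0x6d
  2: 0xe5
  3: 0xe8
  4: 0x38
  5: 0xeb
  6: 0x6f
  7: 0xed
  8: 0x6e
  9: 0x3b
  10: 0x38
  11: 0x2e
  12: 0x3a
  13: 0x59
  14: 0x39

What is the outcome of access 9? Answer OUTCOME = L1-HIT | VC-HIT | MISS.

0: 0xac (blk 43, set 3) → MISS  vc=[]
1: 0x6d (blk 27, set 3) → MISS  vc=[43]
2: 0xe5 (blk 57, set 1) → MISS  vc=[43]
3: 0xe8 (blk 58, set 2) → MISS  vc=[43]
4: 0x38 (blk 14, set 6) → MISS  vc=[43]
5: 0xeb (blk 58, set 2) → L1-HIT  vc=[43]
6: 0x6f (blk 27, set 3) → L1-HIT  vc=[43]
7: 0xed (blk 59, set 3) → MISS  vc=[43, 27]
8: 0x6e (blk 27, set 3) → VC-HIT  vc=[43, 59]
9: 0x3b (blk 14, set 6) → L1-HIT  vc=[43, 59]
10: 0x38 (blk 14, set 6) → L1-HIT  vc=[43, 59]
11: 0x2e (blk 11, set 3) → MISS  vc=[43, 59, 27]
12: 0x3a (blk 14, set 6) → L1-HIT  vc=[43, 59, 27]
13: 0x59 (blk 22, set 6) → MISS  vc=[59, 27, 14]
14: 0x39 (blk 14, set 6) → VC-HIT  vc=[59, 27, 22]

OUTCOME = L1-HIT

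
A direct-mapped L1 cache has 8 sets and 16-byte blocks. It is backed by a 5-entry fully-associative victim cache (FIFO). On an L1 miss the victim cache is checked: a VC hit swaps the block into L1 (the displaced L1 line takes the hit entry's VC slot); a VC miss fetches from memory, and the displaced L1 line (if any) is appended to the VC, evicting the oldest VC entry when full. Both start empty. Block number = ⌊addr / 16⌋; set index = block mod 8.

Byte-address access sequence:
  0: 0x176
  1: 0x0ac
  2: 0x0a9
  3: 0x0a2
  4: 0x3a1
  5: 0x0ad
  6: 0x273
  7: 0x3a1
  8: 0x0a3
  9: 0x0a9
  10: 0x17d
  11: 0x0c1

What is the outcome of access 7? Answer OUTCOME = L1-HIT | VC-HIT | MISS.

#0 0x176→b23/s7 MISS; vc=[]
#1 0xac→b10/s2 MISS; vc=[]
#2 0xa9→b10/s2 L1-HIT; vc=[]
#3 0xa2→b10/s2 L1-HIT; vc=[]
#4 0x3a1→b58/s2 MISS; vc=[10]
#5 0xad→b10/s2 VC-HIT; vc=[58]
#6 0x273→b39/s7 MISS; vc=[58,23]
#7 0x3a1→b58/s2 VC-HIT; vc=[10,23]
#8 0xa3→b10/s2 VC-HIT; vc=[58,23]
#9 0xa9→b10/s2 L1-HIT; vc=[58,23]
#10 0x17d→b23/s7 VC-HIT; vc=[58,39]
#11 0xc1→b12/s4 MISS; vc=[58,39]

OUTCOME = VC-HIT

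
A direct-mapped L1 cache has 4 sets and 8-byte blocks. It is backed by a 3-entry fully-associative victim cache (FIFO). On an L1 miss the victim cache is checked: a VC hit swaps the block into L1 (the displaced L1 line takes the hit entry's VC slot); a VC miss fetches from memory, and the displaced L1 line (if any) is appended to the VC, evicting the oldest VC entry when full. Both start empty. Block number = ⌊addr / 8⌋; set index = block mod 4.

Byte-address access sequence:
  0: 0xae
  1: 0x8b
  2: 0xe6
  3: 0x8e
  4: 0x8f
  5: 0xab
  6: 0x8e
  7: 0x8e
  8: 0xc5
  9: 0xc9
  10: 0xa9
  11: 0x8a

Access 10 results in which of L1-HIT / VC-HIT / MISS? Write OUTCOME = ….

OUTCOME = VC-HIT

#0 0xae→b21/s1 MISS; vc=[]
#1 0x8b→b17/s1 MISS; vc=[21]
#2 0xe6→b28/s0 MISS; vc=[21]
#3 0x8e→b17/s1 L1-HIT; vc=[21]
#4 0x8f→b17/s1 L1-HIT; vc=[21]
#5 0xab→b21/s1 VC-HIT; vc=[17]
#6 0x8e→b17/s1 VC-HIT; vc=[21]
#7 0x8e→b17/s1 L1-HIT; vc=[21]
#8 0xc5→b24/s0 MISS; vc=[21,28]
#9 0xc9→b25/s1 MISS; vc=[21,28,17]
#10 0xa9→b21/s1 VC-HIT; vc=[25,28,17]
#11 0x8a→b17/s1 VC-HIT; vc=[25,28,21]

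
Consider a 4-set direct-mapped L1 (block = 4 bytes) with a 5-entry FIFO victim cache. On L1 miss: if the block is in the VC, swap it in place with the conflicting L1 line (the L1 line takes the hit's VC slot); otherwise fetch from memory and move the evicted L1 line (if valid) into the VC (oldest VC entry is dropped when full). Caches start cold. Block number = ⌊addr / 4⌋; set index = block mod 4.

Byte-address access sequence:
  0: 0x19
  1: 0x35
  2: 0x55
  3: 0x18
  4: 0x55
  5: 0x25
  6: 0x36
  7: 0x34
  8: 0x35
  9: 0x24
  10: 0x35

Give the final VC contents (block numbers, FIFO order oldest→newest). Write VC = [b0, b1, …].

  [0] addr=0x19 blk=6 s=2: MISS | VC []
  [1] addr=0x35 blk=13 s=1: MISS | VC []
  [2] addr=0x55 blk=21 s=1: MISS | VC [13]
  [3] addr=0x18 blk=6 s=2: L1-HIT | VC [13]
  [4] addr=0x55 blk=21 s=1: L1-HIT | VC [13]
  [5] addr=0x25 blk=9 s=1: MISS | VC [13, 21]
  [6] addr=0x36 blk=13 s=1: VC-HIT | VC [9, 21]
  [7] addr=0x34 blk=13 s=1: L1-HIT | VC [9, 21]
  [8] addr=0x35 blk=13 s=1: L1-HIT | VC [9, 21]
  [9] addr=0x24 blk=9 s=1: VC-HIT | VC [13, 21]
  [10] addr=0x35 blk=13 s=1: VC-HIT | VC [9, 21]

VC = [9, 21]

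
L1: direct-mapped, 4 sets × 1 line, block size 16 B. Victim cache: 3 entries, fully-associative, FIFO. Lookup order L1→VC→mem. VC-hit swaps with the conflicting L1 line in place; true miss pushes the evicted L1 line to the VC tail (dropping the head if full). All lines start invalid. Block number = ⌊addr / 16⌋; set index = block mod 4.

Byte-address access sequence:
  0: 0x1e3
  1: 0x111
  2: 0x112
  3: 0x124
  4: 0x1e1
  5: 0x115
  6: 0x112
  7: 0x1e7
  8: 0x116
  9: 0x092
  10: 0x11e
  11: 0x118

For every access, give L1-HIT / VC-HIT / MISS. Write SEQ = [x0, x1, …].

SEQ = [MISS, MISS, L1-HIT, MISS, VC-HIT, L1-HIT, L1-HIT, L1-HIT, L1-HIT, MISS, VC-HIT, L1-HIT]

0: 0x1e3 (blk 30, set 2) → MISS  vc=[]
1: 0x111 (blk 17, set 1) → MISS  vc=[]
2: 0x112 (blk 17, set 1) → L1-HIT  vc=[]
3: 0x124 (blk 18, set 2) → MISS  vc=[30]
4: 0x1e1 (blk 30, set 2) → VC-HIT  vc=[18]
5: 0x115 (blk 17, set 1) → L1-HIT  vc=[18]
6: 0x112 (blk 17, set 1) → L1-HIT  vc=[18]
7: 0x1e7 (blk 30, set 2) → L1-HIT  vc=[18]
8: 0x116 (blk 17, set 1) → L1-HIT  vc=[18]
9: 0x92 (blk 9, set 1) → MISS  vc=[18, 17]
10: 0x11e (blk 17, set 1) → VC-HIT  vc=[18, 9]
11: 0x118 (blk 17, set 1) → L1-HIT  vc=[18, 9]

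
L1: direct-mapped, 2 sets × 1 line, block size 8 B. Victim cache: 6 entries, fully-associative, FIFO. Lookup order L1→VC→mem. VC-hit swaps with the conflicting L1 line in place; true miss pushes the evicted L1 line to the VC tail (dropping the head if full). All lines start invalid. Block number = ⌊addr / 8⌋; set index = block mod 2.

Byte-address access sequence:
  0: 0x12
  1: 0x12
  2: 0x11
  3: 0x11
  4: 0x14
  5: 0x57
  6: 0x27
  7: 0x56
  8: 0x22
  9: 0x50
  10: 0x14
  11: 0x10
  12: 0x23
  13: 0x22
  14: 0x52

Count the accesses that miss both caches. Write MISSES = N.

MISSES = 3

#0 0x12→b2/s0 MISS; vc=[]
#1 0x12→b2/s0 L1-HIT; vc=[]
#2 0x11→b2/s0 L1-HIT; vc=[]
#3 0x11→b2/s0 L1-HIT; vc=[]
#4 0x14→b2/s0 L1-HIT; vc=[]
#5 0x57→b10/s0 MISS; vc=[2]
#6 0x27→b4/s0 MISS; vc=[2,10]
#7 0x56→b10/s0 VC-HIT; vc=[2,4]
#8 0x22→b4/s0 VC-HIT; vc=[2,10]
#9 0x50→b10/s0 VC-HIT; vc=[2,4]
#10 0x14→b2/s0 VC-HIT; vc=[10,4]
#11 0x10→b2/s0 L1-HIT; vc=[10,4]
#12 0x23→b4/s0 VC-HIT; vc=[10,2]
#13 0x22→b4/s0 L1-HIT; vc=[10,2]
#14 0x52→b10/s0 VC-HIT; vc=[4,2]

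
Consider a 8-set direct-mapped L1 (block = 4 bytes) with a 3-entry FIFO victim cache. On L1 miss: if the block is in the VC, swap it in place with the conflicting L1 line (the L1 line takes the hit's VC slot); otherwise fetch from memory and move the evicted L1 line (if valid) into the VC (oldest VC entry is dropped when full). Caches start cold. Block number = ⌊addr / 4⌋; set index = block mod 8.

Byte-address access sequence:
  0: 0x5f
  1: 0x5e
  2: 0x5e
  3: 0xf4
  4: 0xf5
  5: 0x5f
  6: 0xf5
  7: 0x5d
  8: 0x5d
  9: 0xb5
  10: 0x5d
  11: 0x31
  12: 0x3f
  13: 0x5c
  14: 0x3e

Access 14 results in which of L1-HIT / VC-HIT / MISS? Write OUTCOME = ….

OUTCOME = VC-HIT

#0 0x5f→b23/s7 MISS; vc=[]
#1 0x5e→b23/s7 L1-HIT; vc=[]
#2 0x5e→b23/s7 L1-HIT; vc=[]
#3 0xf4→b61/s5 MISS; vc=[]
#4 0xf5→b61/s5 L1-HIT; vc=[]
#5 0x5f→b23/s7 L1-HIT; vc=[]
#6 0xf5→b61/s5 L1-HIT; vc=[]
#7 0x5d→b23/s7 L1-HIT; vc=[]
#8 0x5d→b23/s7 L1-HIT; vc=[]
#9 0xb5→b45/s5 MISS; vc=[61]
#10 0x5d→b23/s7 L1-HIT; vc=[61]
#11 0x31→b12/s4 MISS; vc=[61]
#12 0x3f→b15/s7 MISS; vc=[61,23]
#13 0x5c→b23/s7 VC-HIT; vc=[61,15]
#14 0x3e→b15/s7 VC-HIT; vc=[61,23]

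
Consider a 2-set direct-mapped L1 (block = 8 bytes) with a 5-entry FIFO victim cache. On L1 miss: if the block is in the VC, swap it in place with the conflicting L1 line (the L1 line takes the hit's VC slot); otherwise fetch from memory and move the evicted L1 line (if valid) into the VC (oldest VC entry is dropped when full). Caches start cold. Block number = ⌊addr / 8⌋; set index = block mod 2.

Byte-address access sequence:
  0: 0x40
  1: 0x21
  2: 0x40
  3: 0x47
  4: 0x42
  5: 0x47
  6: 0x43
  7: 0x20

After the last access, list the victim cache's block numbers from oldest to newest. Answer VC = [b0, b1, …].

VC = [8]

#0 0x40→b8/s0 MISS; vc=[]
#1 0x21→b4/s0 MISS; vc=[8]
#2 0x40→b8/s0 VC-HIT; vc=[4]
#3 0x47→b8/s0 L1-HIT; vc=[4]
#4 0x42→b8/s0 L1-HIT; vc=[4]
#5 0x47→b8/s0 L1-HIT; vc=[4]
#6 0x43→b8/s0 L1-HIT; vc=[4]
#7 0x20→b4/s0 VC-HIT; vc=[8]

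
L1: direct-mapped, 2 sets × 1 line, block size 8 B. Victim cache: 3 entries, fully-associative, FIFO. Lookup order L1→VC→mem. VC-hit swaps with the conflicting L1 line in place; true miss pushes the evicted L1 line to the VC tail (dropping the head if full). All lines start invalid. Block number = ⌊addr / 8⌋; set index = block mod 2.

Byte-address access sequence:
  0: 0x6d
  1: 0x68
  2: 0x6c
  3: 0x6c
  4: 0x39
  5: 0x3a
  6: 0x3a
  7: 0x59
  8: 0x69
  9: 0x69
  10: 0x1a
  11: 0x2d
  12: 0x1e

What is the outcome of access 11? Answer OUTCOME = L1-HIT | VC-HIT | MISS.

OUTCOME = MISS

#0 0x6d→b13/s1 MISS; vc=[]
#1 0x68→b13/s1 L1-HIT; vc=[]
#2 0x6c→b13/s1 L1-HIT; vc=[]
#3 0x6c→b13/s1 L1-HIT; vc=[]
#4 0x39→b7/s1 MISS; vc=[13]
#5 0x3a→b7/s1 L1-HIT; vc=[13]
#6 0x3a→b7/s1 L1-HIT; vc=[13]
#7 0x59→b11/s1 MISS; vc=[13,7]
#8 0x69→b13/s1 VC-HIT; vc=[11,7]
#9 0x69→b13/s1 L1-HIT; vc=[11,7]
#10 0x1a→b3/s1 MISS; vc=[11,7,13]
#11 0x2d→b5/s1 MISS; vc=[7,13,3]
#12 0x1e→b3/s1 VC-HIT; vc=[7,13,5]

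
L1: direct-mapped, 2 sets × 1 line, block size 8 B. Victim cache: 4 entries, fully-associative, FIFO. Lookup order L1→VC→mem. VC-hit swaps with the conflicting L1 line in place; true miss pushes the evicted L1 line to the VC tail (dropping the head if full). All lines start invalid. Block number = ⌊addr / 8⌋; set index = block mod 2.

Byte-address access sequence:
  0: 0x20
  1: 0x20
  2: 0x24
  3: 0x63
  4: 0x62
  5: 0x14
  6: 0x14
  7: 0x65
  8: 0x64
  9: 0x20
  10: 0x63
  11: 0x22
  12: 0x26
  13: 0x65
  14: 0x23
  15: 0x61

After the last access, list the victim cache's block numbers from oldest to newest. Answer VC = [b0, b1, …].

VC = [4, 2]

#0 0x20→b4/s0 MISS; vc=[]
#1 0x20→b4/s0 L1-HIT; vc=[]
#2 0x24→b4/s0 L1-HIT; vc=[]
#3 0x63→b12/s0 MISS; vc=[4]
#4 0x62→b12/s0 L1-HIT; vc=[4]
#5 0x14→b2/s0 MISS; vc=[4,12]
#6 0x14→b2/s0 L1-HIT; vc=[4,12]
#7 0x65→b12/s0 VC-HIT; vc=[4,2]
#8 0x64→b12/s0 L1-HIT; vc=[4,2]
#9 0x20→b4/s0 VC-HIT; vc=[12,2]
#10 0x63→b12/s0 VC-HIT; vc=[4,2]
#11 0x22→b4/s0 VC-HIT; vc=[12,2]
#12 0x26→b4/s0 L1-HIT; vc=[12,2]
#13 0x65→b12/s0 VC-HIT; vc=[4,2]
#14 0x23→b4/s0 VC-HIT; vc=[12,2]
#15 0x61→b12/s0 VC-HIT; vc=[4,2]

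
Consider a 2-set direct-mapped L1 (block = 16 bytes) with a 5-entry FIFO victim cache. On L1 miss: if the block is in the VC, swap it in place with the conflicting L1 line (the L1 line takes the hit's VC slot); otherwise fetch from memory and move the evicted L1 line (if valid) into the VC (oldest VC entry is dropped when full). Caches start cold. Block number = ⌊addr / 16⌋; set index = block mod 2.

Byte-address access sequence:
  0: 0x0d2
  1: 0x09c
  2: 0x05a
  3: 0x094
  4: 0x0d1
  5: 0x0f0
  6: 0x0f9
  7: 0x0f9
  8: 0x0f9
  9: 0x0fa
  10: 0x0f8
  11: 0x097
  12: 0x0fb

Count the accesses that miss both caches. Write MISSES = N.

  [0] addr=0xd2 blk=13 s=1: MISS | VC []
  [1] addr=0x9c blk=9 s=1: MISS | VC [13]
  [2] addr=0x5a blk=5 s=1: MISS | VC [13, 9]
  [3] addr=0x94 blk=9 s=1: VC-HIT | VC [13, 5]
  [4] addr=0xd1 blk=13 s=1: VC-HIT | VC [9, 5]
  [5] addr=0xf0 blk=15 s=1: MISS | VC [9, 5, 13]
  [6] addr=0xf9 blk=15 s=1: L1-HIT | VC [9, 5, 13]
  [7] addr=0xf9 blk=15 s=1: L1-HIT | VC [9, 5, 13]
  [8] addr=0xf9 blk=15 s=1: L1-HIT | VC [9, 5, 13]
  [9] addr=0xfa blk=15 s=1: L1-HIT | VC [9, 5, 13]
  [10] addr=0xf8 blk=15 s=1: L1-HIT | VC [9, 5, 13]
  [11] addr=0x97 blk=9 s=1: VC-HIT | VC [15, 5, 13]
  [12] addr=0xfb blk=15 s=1: VC-HIT | VC [9, 5, 13]

MISSES = 4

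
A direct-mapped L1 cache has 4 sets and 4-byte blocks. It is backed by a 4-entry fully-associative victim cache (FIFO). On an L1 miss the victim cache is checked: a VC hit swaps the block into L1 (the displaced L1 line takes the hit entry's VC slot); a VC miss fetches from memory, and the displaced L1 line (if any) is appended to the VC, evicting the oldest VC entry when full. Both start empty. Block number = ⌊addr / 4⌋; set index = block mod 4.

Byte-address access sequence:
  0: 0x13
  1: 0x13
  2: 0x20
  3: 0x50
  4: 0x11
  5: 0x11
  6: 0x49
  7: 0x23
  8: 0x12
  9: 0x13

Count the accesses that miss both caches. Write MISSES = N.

#0 0x13→b4/s0 MISS; vc=[]
#1 0x13→b4/s0 L1-HIT; vc=[]
#2 0x20→b8/s0 MISS; vc=[4]
#3 0x50→b20/s0 MISS; vc=[4,8]
#4 0x11→b4/s0 VC-HIT; vc=[20,8]
#5 0x11→b4/s0 L1-HIT; vc=[20,8]
#6 0x49→b18/s2 MISS; vc=[20,8]
#7 0x23→b8/s0 VC-HIT; vc=[20,4]
#8 0x12→b4/s0 VC-HIT; vc=[20,8]
#9 0x13→b4/s0 L1-HIT; vc=[20,8]

MISSES = 4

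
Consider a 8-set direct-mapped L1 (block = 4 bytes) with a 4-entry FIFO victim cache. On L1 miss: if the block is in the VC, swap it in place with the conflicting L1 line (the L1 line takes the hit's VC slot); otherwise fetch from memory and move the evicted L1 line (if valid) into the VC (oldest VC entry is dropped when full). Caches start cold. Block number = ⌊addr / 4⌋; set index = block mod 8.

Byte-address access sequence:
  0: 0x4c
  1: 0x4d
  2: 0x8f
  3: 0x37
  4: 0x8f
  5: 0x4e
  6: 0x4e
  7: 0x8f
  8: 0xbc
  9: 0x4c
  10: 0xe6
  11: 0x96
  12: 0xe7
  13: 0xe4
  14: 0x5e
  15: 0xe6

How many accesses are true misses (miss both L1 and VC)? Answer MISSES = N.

MISSES = 7

#0 0x4c→b19/s3 MISS; vc=[]
#1 0x4d→b19/s3 L1-HIT; vc=[]
#2 0x8f→b35/s3 MISS; vc=[19]
#3 0x37→b13/s5 MISS; vc=[19]
#4 0x8f→b35/s3 L1-HIT; vc=[19]
#5 0x4e→b19/s3 VC-HIT; vc=[35]
#6 0x4e→b19/s3 L1-HIT; vc=[35]
#7 0x8f→b35/s3 VC-HIT; vc=[19]
#8 0xbc→b47/s7 MISS; vc=[19]
#9 0x4c→b19/s3 VC-HIT; vc=[35]
#10 0xe6→b57/s1 MISS; vc=[35]
#11 0x96→b37/s5 MISS; vc=[35,13]
#12 0xe7→b57/s1 L1-HIT; vc=[35,13]
#13 0xe4→b57/s1 L1-HIT; vc=[35,13]
#14 0x5e→b23/s7 MISS; vc=[35,13,47]
#15 0xe6→b57/s1 L1-HIT; vc=[35,13,47]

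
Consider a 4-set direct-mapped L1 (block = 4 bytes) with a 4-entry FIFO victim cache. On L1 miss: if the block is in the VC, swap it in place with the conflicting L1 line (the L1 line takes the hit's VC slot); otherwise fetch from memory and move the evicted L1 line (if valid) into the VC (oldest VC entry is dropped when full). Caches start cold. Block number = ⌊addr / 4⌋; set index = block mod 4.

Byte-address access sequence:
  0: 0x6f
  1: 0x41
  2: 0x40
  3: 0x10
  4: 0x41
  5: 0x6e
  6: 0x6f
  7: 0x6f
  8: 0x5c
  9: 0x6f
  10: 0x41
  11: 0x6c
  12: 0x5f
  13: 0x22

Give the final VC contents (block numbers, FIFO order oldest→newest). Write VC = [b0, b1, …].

#0 0x6f→b27/s3 MISS; vc=[]
#1 0x41→b16/s0 MISS; vc=[]
#2 0x40→b16/s0 L1-HIT; vc=[]
#3 0x10→b4/s0 MISS; vc=[16]
#4 0x41→b16/s0 VC-HIT; vc=[4]
#5 0x6e→b27/s3 L1-HIT; vc=[4]
#6 0x6f→b27/s3 L1-HIT; vc=[4]
#7 0x6f→b27/s3 L1-HIT; vc=[4]
#8 0x5c→b23/s3 MISS; vc=[4,27]
#9 0x6f→b27/s3 VC-HIT; vc=[4,23]
#10 0x41→b16/s0 L1-HIT; vc=[4,23]
#11 0x6c→b27/s3 L1-HIT; vc=[4,23]
#12 0x5f→b23/s3 VC-HIT; vc=[4,27]
#13 0x22→b8/s0 MISS; vc=[4,27,16]

VC = [4, 27, 16]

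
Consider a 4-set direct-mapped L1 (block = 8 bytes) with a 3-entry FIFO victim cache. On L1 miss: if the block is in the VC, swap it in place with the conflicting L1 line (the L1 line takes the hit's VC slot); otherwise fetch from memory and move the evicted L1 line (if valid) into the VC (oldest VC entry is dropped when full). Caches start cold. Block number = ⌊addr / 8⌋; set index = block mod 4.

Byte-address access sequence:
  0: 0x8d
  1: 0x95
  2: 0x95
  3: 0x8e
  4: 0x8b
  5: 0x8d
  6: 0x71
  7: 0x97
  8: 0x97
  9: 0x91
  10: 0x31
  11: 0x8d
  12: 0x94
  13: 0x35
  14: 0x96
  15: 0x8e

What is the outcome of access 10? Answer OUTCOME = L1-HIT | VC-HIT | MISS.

OUTCOME = MISS

#0 0x8d→b17/s1 MISS; vc=[]
#1 0x95→b18/s2 MISS; vc=[]
#2 0x95→b18/s2 L1-HIT; vc=[]
#3 0x8e→b17/s1 L1-HIT; vc=[]
#4 0x8b→b17/s1 L1-HIT; vc=[]
#5 0x8d→b17/s1 L1-HIT; vc=[]
#6 0x71→b14/s2 MISS; vc=[18]
#7 0x97→b18/s2 VC-HIT; vc=[14]
#8 0x97→b18/s2 L1-HIT; vc=[14]
#9 0x91→b18/s2 L1-HIT; vc=[14]
#10 0x31→b6/s2 MISS; vc=[14,18]
#11 0x8d→b17/s1 L1-HIT; vc=[14,18]
#12 0x94→b18/s2 VC-HIT; vc=[14,6]
#13 0x35→b6/s2 VC-HIT; vc=[14,18]
#14 0x96→b18/s2 VC-HIT; vc=[14,6]
#15 0x8e→b17/s1 L1-HIT; vc=[14,6]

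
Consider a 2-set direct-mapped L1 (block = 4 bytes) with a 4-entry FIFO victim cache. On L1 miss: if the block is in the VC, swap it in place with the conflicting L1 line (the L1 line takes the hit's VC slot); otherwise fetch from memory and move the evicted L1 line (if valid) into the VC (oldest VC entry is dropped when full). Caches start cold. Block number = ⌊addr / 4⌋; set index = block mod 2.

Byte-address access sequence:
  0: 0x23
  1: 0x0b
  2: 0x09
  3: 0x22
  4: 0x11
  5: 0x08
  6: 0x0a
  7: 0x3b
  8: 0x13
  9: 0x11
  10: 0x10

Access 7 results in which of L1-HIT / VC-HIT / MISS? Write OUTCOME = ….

OUTCOME = MISS

0: 0x23 (blk 8, set 0) → MISS  vc=[]
1: 0xb (blk 2, set 0) → MISS  vc=[8]
2: 0x9 (blk 2, set 0) → L1-HIT  vc=[8]
3: 0x22 (blk 8, set 0) → VC-HIT  vc=[2]
4: 0x11 (blk 4, set 0) → MISS  vc=[2, 8]
5: 0x8 (blk 2, set 0) → VC-HIT  vc=[4, 8]
6: 0xa (blk 2, set 0) → L1-HIT  vc=[4, 8]
7: 0x3b (blk 14, set 0) → MISS  vc=[4, 8, 2]
8: 0x13 (blk 4, set 0) → VC-HIT  vc=[14, 8, 2]
9: 0x11 (blk 4, set 0) → L1-HIT  vc=[14, 8, 2]
10: 0x10 (blk 4, set 0) → L1-HIT  vc=[14, 8, 2]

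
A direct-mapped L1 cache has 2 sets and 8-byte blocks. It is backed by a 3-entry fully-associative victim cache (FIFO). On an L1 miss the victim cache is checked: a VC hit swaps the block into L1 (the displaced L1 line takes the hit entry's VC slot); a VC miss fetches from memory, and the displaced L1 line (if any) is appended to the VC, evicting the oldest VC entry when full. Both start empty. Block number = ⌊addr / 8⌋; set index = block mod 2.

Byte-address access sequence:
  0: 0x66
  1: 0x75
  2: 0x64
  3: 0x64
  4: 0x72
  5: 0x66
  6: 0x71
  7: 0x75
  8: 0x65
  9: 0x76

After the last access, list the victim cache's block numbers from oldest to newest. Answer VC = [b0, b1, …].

#0 0x66→b12/s0 MISS; vc=[]
#1 0x75→b14/s0 MISS; vc=[12]
#2 0x64→b12/s0 VC-HIT; vc=[14]
#3 0x64→b12/s0 L1-HIT; vc=[14]
#4 0x72→b14/s0 VC-HIT; vc=[12]
#5 0x66→b12/s0 VC-HIT; vc=[14]
#6 0x71→b14/s0 VC-HIT; vc=[12]
#7 0x75→b14/s0 L1-HIT; vc=[12]
#8 0x65→b12/s0 VC-HIT; vc=[14]
#9 0x76→b14/s0 VC-HIT; vc=[12]

VC = [12]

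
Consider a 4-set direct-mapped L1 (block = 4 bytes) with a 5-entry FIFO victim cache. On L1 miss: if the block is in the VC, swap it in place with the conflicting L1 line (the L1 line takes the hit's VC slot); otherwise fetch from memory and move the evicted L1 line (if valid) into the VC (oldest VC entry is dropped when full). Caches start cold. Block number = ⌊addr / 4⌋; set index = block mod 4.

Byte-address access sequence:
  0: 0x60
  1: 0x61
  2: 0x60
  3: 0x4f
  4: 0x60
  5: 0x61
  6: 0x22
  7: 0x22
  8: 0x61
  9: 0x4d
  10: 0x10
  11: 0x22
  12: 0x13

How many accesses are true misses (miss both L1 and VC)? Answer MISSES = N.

MISSES = 4

0: 0x60 (blk 24, set 0) → MISS  vc=[]
1: 0x61 (blk 24, set 0) → L1-HIT  vc=[]
2: 0x60 (blk 24, set 0) → L1-HIT  vc=[]
3: 0x4f (blk 19, set 3) → MISS  vc=[]
4: 0x60 (blk 24, set 0) → L1-HIT  vc=[]
5: 0x61 (blk 24, set 0) → L1-HIT  vc=[]
6: 0x22 (blk 8, set 0) → MISS  vc=[24]
7: 0x22 (blk 8, set 0) → L1-HIT  vc=[24]
8: 0x61 (blk 24, set 0) → VC-HIT  vc=[8]
9: 0x4d (blk 19, set 3) → L1-HIT  vc=[8]
10: 0x10 (blk 4, set 0) → MISS  vc=[8, 24]
11: 0x22 (blk 8, set 0) → VC-HIT  vc=[4, 24]
12: 0x13 (blk 4, set 0) → VC-HIT  vc=[8, 24]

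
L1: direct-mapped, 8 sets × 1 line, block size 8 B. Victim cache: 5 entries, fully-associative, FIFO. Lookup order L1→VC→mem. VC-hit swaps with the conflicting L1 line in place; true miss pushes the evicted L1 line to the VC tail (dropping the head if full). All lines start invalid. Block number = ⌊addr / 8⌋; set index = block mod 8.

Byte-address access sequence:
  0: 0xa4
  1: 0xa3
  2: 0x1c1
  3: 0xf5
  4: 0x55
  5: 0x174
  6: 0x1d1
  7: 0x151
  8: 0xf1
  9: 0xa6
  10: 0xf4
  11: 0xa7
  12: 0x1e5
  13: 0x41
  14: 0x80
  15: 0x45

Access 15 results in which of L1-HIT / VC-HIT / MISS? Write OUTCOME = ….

  [0] addr=0xa4 blk=20 s=4: MISS | VC []
  [1] addr=0xa3 blk=20 s=4: L1-HIT | VC []
  [2] addr=0x1c1 blk=56 s=0: MISS | VC []
  [3] addr=0xf5 blk=30 s=6: MISS | VC []
  [4] addr=0x55 blk=10 s=2: MISS | VC []
  [5] addr=0x174 blk=46 s=6: MISS | VC [30]
  [6] addr=0x1d1 blk=58 s=2: MISS | VC [30, 10]
  [7] addr=0x151 blk=42 s=2: MISS | VC [30, 10, 58]
  [8] addr=0xf1 blk=30 s=6: VC-HIT | VC [46, 10, 58]
  [9] addr=0xa6 blk=20 s=4: L1-HIT | VC [46, 10, 58]
  [10] addr=0xf4 blk=30 s=6: L1-HIT | VC [46, 10, 58]
  [11] addr=0xa7 blk=20 s=4: L1-HIT | VC [46, 10, 58]
  [12] addr=0x1e5 blk=60 s=4: MISS | VC [46, 10, 58, 20]
  [13] addr=0x41 blk=8 s=0: MISS | VC [46, 10, 58, 20, 56]
  [14] addr=0x80 blk=16 s=0: MISS | VC [10, 58, 20, 56, 8]
  [15] addr=0x45 blk=8 s=0: VC-HIT | VC [10, 58, 20, 56, 16]

OUTCOME = VC-HIT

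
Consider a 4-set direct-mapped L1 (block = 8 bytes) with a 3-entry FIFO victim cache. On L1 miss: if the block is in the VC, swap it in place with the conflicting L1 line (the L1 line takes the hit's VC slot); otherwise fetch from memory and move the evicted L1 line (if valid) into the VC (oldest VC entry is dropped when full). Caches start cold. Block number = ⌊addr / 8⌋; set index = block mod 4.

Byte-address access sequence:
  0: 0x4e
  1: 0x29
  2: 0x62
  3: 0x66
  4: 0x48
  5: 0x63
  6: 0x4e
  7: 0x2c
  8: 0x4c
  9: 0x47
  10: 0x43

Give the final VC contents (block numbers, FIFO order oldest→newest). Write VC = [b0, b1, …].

0: 0x4e (blk 9, set 1) → MISS  vc=[]
1: 0x29 (blk 5, set 1) → MISS  vc=[9]
2: 0x62 (blk 12, set 0) → MISS  vc=[9]
3: 0x66 (blk 12, set 0) → L1-HIT  vc=[9]
4: 0x48 (blk 9, set 1) → VC-HIT  vc=[5]
5: 0x63 (blk 12, set 0) → L1-HIT  vc=[5]
6: 0x4e (blk 9, set 1) → L1-HIT  vc=[5]
7: 0x2c (blk 5, set 1) → VC-HIT  vc=[9]
8: 0x4c (blk 9, set 1) → VC-HIT  vc=[5]
9: 0x47 (blk 8, set 0) → MISS  vc=[5, 12]
10: 0x43 (blk 8, set 0) → L1-HIT  vc=[5, 12]

VC = [5, 12]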